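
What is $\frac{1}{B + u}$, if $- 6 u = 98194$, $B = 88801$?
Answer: $\frac{3}{217306} \approx 1.3805 \cdot 10^{-5}$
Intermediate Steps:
$u = - \frac{49097}{3}$ ($u = \left(- \frac{1}{6}\right) 98194 = - \frac{49097}{3} \approx -16366.0$)
$\frac{1}{B + u} = \frac{1}{88801 - \frac{49097}{3}} = \frac{1}{\frac{217306}{3}} = \frac{3}{217306}$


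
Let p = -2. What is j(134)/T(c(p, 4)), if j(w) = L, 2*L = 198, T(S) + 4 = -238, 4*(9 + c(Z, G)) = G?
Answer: -9/22 ≈ -0.40909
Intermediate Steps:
c(Z, G) = -9 + G/4
T(S) = -242 (T(S) = -4 - 238 = -242)
L = 99 (L = (½)*198 = 99)
j(w) = 99
j(134)/T(c(p, 4)) = 99/(-242) = 99*(-1/242) = -9/22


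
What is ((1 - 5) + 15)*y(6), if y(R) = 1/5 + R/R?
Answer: 66/5 ≈ 13.200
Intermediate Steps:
y(R) = 6/5 (y(R) = 1*(⅕) + 1 = ⅕ + 1 = 6/5)
((1 - 5) + 15)*y(6) = ((1 - 5) + 15)*(6/5) = (-4 + 15)*(6/5) = 11*(6/5) = 66/5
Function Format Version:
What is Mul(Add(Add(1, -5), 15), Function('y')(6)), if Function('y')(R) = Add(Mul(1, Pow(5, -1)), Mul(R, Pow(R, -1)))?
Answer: Rational(66, 5) ≈ 13.200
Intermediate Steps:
Function('y')(R) = Rational(6, 5) (Function('y')(R) = Add(Mul(1, Rational(1, 5)), 1) = Add(Rational(1, 5), 1) = Rational(6, 5))
Mul(Add(Add(1, -5), 15), Function('y')(6)) = Mul(Add(Add(1, -5), 15), Rational(6, 5)) = Mul(Add(-4, 15), Rational(6, 5)) = Mul(11, Rational(6, 5)) = Rational(66, 5)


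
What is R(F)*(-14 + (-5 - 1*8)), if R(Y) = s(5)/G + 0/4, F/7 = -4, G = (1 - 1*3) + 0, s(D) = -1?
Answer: -27/2 ≈ -13.500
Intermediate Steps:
G = -2 (G = (1 - 3) + 0 = -2 + 0 = -2)
F = -28 (F = 7*(-4) = -28)
R(Y) = ½ (R(Y) = -1/(-2) + 0/4 = -1*(-½) + 0*(¼) = ½ + 0 = ½)
R(F)*(-14 + (-5 - 1*8)) = (-14 + (-5 - 1*8))/2 = (-14 + (-5 - 8))/2 = (-14 - 13)/2 = (½)*(-27) = -27/2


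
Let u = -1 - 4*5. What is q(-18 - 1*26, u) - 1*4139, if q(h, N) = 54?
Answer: -4085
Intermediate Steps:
u = -21 (u = -1 - 20 = -21)
q(-18 - 1*26, u) - 1*4139 = 54 - 1*4139 = 54 - 4139 = -4085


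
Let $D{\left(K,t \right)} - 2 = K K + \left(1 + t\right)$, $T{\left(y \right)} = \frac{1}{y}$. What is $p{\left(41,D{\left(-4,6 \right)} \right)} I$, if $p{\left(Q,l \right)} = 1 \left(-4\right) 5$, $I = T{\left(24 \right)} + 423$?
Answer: $- \frac{50765}{6} \approx -8460.8$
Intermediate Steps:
$I = \frac{10153}{24}$ ($I = \frac{1}{24} + 423 = \frac{10153}{24} \approx 423.04$)
$D{\left(K,t \right)} = 3 + t + K^{2}$ ($D{\left(K,t \right)} = 2 + \left(K K + \left(1 + t\right)\right) = 2 + \left(K^{2} + \left(1 + t\right)\right) = 2 + \left(1 + t + K^{2}\right) = 3 + t + K^{2}$)
$p{\left(Q,l \right)} = -20$ ($p{\left(Q,l \right)} = \left(-4\right) 5 = -20$)
$p{\left(41,D{\left(-4,6 \right)} \right)} I = \left(-20\right) \frac{10153}{24} = - \frac{50765}{6}$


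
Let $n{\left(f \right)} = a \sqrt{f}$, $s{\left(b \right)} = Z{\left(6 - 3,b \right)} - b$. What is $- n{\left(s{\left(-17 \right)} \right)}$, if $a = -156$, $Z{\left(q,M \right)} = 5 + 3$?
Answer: $780$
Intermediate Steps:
$Z{\left(q,M \right)} = 8$
$s{\left(b \right)} = 8 - b$
$n{\left(f \right)} = - 156 \sqrt{f}$
$- n{\left(s{\left(-17 \right)} \right)} = - \left(-156\right) \sqrt{8 - -17} = - \left(-156\right) \sqrt{8 + 17} = - \left(-156\right) \sqrt{25} = - \left(-156\right) 5 = \left(-1\right) \left(-780\right) = 780$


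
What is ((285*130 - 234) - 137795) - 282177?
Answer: -383156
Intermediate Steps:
((285*130 - 234) - 137795) - 282177 = ((37050 - 234) - 137795) - 282177 = (36816 - 137795) - 282177 = -100979 - 282177 = -383156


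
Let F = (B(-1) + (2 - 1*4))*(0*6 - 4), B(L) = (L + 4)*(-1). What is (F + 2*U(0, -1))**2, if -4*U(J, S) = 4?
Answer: 324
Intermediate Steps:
U(J, S) = -1 (U(J, S) = -1/4*4 = -1)
B(L) = -4 - L (B(L) = (4 + L)*(-1) = -4 - L)
F = 20 (F = ((-4 - 1*(-1)) + (2 - 1*4))*(0*6 - 4) = ((-4 + 1) + (2 - 4))*(0 - 4) = (-3 - 2)*(-4) = -5*(-4) = 20)
(F + 2*U(0, -1))**2 = (20 + 2*(-1))**2 = (20 - 2)**2 = 18**2 = 324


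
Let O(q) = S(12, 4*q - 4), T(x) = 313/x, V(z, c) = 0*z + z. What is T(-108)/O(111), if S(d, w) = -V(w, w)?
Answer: 313/47520 ≈ 0.0065867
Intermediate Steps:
V(z, c) = z (V(z, c) = 0 + z = z)
S(d, w) = -w
O(q) = 4 - 4*q (O(q) = -(4*q - 4) = -(-4 + 4*q) = 4 - 4*q)
T(-108)/O(111) = (313/(-108))/(4 - 4*111) = (313*(-1/108))/(4 - 444) = -313/108/(-440) = -313/108*(-1/440) = 313/47520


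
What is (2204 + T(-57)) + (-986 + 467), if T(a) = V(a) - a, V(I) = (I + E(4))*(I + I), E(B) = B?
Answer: 7784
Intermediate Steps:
V(I) = 2*I*(4 + I) (V(I) = (I + 4)*(I + I) = (4 + I)*(2*I) = 2*I*(4 + I))
T(a) = -a + 2*a*(4 + a) (T(a) = 2*a*(4 + a) - a = -a + 2*a*(4 + a))
(2204 + T(-57)) + (-986 + 467) = (2204 - 57*(7 + 2*(-57))) + (-986 + 467) = (2204 - 57*(7 - 114)) - 519 = (2204 - 57*(-107)) - 519 = (2204 + 6099) - 519 = 8303 - 519 = 7784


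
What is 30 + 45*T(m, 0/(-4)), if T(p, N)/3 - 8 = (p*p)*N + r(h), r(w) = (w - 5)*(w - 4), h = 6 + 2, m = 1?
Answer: 2730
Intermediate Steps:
h = 8
r(w) = (-5 + w)*(-4 + w)
T(p, N) = 60 + 3*N*p**2 (T(p, N) = 24 + 3*((p*p)*N + (20 + 8**2 - 9*8)) = 24 + 3*(p**2*N + (20 + 64 - 72)) = 24 + 3*(N*p**2 + 12) = 24 + 3*(12 + N*p**2) = 24 + (36 + 3*N*p**2) = 60 + 3*N*p**2)
30 + 45*T(m, 0/(-4)) = 30 + 45*(60 + 3*(0/(-4))*1**2) = 30 + 45*(60 + 3*(0*(-1/4))*1) = 30 + 45*(60 + 3*0*1) = 30 + 45*(60 + 0) = 30 + 45*60 = 30 + 2700 = 2730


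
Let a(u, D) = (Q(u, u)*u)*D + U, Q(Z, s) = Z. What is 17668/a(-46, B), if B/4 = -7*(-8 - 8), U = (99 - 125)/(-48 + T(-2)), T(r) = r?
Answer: 441700/23699213 ≈ 0.018638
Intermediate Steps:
U = 13/25 (U = (99 - 125)/(-48 - 2) = -26/(-50) = -26*(-1/50) = 13/25 ≈ 0.52000)
B = 448 (B = 4*(-7*(-8 - 8)) = 4*(-7*(-16)) = 4*112 = 448)
a(u, D) = 13/25 + D*u**2 (a(u, D) = (u*u)*D + 13/25 = u**2*D + 13/25 = D*u**2 + 13/25 = 13/25 + D*u**2)
17668/a(-46, B) = 17668/(13/25 + 448*(-46)**2) = 17668/(13/25 + 448*2116) = 17668/(13/25 + 947968) = 17668/(23699213/25) = 17668*(25/23699213) = 441700/23699213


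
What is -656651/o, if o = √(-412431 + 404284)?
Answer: 656651*I*√8147/8147 ≈ 7275.0*I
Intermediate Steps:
o = I*√8147 (o = √(-8147) = I*√8147 ≈ 90.261*I)
-656651/o = -656651*(-I*√8147/8147) = -(-656651)*I*√8147/8147 = 656651*I*√8147/8147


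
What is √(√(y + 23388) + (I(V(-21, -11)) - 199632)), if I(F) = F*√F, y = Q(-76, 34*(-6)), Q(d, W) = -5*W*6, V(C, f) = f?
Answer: √(-199632 + 2*√7377 - 11*I*√11) ≈ 0.041 - 446.61*I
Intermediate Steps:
Q(d, W) = -30*W
y = 6120 (y = -1020*(-6) = -30*(-204) = 6120)
I(F) = F^(3/2)
√(√(y + 23388) + (I(V(-21, -11)) - 199632)) = √(√(6120 + 23388) + ((-11)^(3/2) - 199632)) = √(√29508 + (-11*I*√11 - 199632)) = √(2*√7377 + (-199632 - 11*I*√11)) = √(-199632 + 2*√7377 - 11*I*√11)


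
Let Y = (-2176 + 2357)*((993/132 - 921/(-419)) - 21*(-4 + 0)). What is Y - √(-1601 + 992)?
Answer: 312738497/18436 - I*√609 ≈ 16963.0 - 24.678*I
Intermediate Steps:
Y = 312738497/18436 (Y = 181*((993*(1/132) - 921*(-1/419)) - 21*(-4)) = 181*((331/44 + 921/419) + 84) = 181*(179213/18436 + 84) = 181*(1727837/18436) = 312738497/18436 ≈ 16963.)
Y - √(-1601 + 992) = 312738497/18436 - √(-1601 + 992) = 312738497/18436 - √(-609) = 312738497/18436 - I*√609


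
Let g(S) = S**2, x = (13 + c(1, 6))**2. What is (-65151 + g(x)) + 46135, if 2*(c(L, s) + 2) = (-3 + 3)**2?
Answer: -4375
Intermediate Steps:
c(L, s) = -2 (c(L, s) = -2 + (-3 + 3)**2/2 = -2 + (1/2)*0**2 = -2 + (1/2)*0 = -2 + 0 = -2)
x = 121 (x = (13 - 2)**2 = 11**2 = 121)
(-65151 + g(x)) + 46135 = (-65151 + 121**2) + 46135 = (-65151 + 14641) + 46135 = -50510 + 46135 = -4375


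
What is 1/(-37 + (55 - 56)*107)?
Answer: -1/144 ≈ -0.0069444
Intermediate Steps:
1/(-37 + (55 - 56)*107) = 1/(-37 - 1*107) = 1/(-37 - 107) = 1/(-144) = -1/144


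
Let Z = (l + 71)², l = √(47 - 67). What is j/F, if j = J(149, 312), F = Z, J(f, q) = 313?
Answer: 313/(71 + 2*I*√5)² ≈ 0.061357 - 0.0077602*I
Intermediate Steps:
l = 2*I*√5 (l = √(-20) = 2*I*√5 ≈ 4.4721*I)
Z = (71 + 2*I*√5)² (Z = (2*I*√5 + 71)² = (71 + 2*I*√5)² ≈ 5021.0 + 635.04*I)
F = 5021 + 284*I*√5 ≈ 5021.0 + 635.04*I
j = 313
j/F = 313/(5021 + 284*I*√5)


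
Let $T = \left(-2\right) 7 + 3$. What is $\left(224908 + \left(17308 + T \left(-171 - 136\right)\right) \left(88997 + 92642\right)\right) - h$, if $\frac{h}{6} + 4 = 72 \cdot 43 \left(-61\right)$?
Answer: $3758560783$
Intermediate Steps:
$T = -11$ ($T = -14 + 3 = -11$)
$h = -1133160$ ($h = -24 + 6 \cdot 72 \cdot 43 \left(-61\right) = -24 + 6 \cdot 3096 \left(-61\right) = -24 + 6 \left(-188856\right) = -24 - 1133136 = -1133160$)
$\left(224908 + \left(17308 + T \left(-171 - 136\right)\right) \left(88997 + 92642\right)\right) - h = \left(224908 + \left(17308 - 11 \left(-171 - 136\right)\right) \left(88997 + 92642\right)\right) - -1133160 = \left(224908 + \left(17308 - -3377\right) 181639\right) + 1133160 = \left(224908 + \left(17308 + 3377\right) 181639\right) + 1133160 = \left(224908 + 20685 \cdot 181639\right) + 1133160 = \left(224908 + 3757202715\right) + 1133160 = 3757427623 + 1133160 = 3758560783$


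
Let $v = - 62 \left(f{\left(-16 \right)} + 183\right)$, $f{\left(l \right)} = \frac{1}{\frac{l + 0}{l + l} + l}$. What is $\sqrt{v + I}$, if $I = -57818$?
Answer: $2 i \sqrt{17290} \approx 262.98 i$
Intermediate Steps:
$f{\left(l \right)} = \frac{1}{\frac{1}{2} + l}$ ($f{\left(l \right)} = \frac{1}{\frac{l}{2 l} + l} = \frac{1}{l \frac{1}{2 l} + l} = \frac{1}{\frac{1}{2} + l}$)
$v = -11342$ ($v = - 62 \left(\frac{2}{1 + 2 \left(-16\right)} + 183\right) = - 62 \left(\frac{2}{1 - 32} + 183\right) = - 62 \left(\frac{2}{-31} + 183\right) = - 62 \left(2 \left(- \frac{1}{31}\right) + 183\right) = - 62 \left(- \frac{2}{31} + 183\right) = \left(-62\right) \frac{5671}{31} = -11342$)
$\sqrt{v + I} = \sqrt{-11342 - 57818} = \sqrt{-69160} = 2 i \sqrt{17290}$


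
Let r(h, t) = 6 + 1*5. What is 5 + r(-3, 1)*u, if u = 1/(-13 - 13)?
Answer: 119/26 ≈ 4.5769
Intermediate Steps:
r(h, t) = 11 (r(h, t) = 6 + 5 = 11)
u = -1/26 (u = 1/(-26) = -1/26 ≈ -0.038462)
5 + r(-3, 1)*u = 5 + 11*(-1/26) = 5 - 11/26 = 119/26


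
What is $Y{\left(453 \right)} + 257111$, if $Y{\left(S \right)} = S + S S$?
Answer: $462773$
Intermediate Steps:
$Y{\left(S \right)} = S + S^{2}$
$Y{\left(453 \right)} + 257111 = 453 \left(1 + 453\right) + 257111 = 453 \cdot 454 + 257111 = 205662 + 257111 = 462773$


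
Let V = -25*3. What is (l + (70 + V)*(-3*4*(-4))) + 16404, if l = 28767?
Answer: 44931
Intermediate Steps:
V = -75
(l + (70 + V)*(-3*4*(-4))) + 16404 = (28767 + (70 - 75)*(-3*4*(-4))) + 16404 = (28767 - (-60)*(-4)) + 16404 = (28767 - 5*48) + 16404 = (28767 - 240) + 16404 = 28527 + 16404 = 44931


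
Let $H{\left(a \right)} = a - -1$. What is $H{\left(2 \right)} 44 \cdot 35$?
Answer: $4620$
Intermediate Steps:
$H{\left(a \right)} = 1 + a$ ($H{\left(a \right)} = a + 1 = 1 + a$)
$H{\left(2 \right)} 44 \cdot 35 = \left(1 + 2\right) 44 \cdot 35 = 3 \cdot 44 \cdot 35 = 132 \cdot 35 = 4620$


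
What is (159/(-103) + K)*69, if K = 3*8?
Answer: 159597/103 ≈ 1549.5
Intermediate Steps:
K = 24
(159/(-103) + K)*69 = (159/(-103) + 24)*69 = (159*(-1/103) + 24)*69 = (-159/103 + 24)*69 = (2313/103)*69 = 159597/103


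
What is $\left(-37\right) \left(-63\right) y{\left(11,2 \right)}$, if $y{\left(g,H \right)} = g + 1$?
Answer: $27972$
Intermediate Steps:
$y{\left(g,H \right)} = 1 + g$
$\left(-37\right) \left(-63\right) y{\left(11,2 \right)} = \left(-37\right) \left(-63\right) \left(1 + 11\right) = 2331 \cdot 12 = 27972$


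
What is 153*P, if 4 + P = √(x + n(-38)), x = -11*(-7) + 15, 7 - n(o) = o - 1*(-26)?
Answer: -612 + 153*√111 ≈ 999.96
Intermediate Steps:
n(o) = -19 - o (n(o) = 7 - (o - 1*(-26)) = 7 - (o + 26) = 7 - (26 + o) = 7 + (-26 - o) = -19 - o)
x = 92 (x = 77 + 15 = 92)
P = -4 + √111 (P = -4 + √(92 + (-19 - 1*(-38))) = -4 + √(92 + (-19 + 38)) = -4 + √(92 + 19) = -4 + √111 ≈ 6.5357)
153*P = 153*(-4 + √111) = -612 + 153*√111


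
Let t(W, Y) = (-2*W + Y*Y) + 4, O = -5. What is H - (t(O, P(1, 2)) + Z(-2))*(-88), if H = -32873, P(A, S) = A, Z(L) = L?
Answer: -31729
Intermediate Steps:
t(W, Y) = 4 + Y² - 2*W (t(W, Y) = (-2*W + Y²) + 4 = (Y² - 2*W) + 4 = 4 + Y² - 2*W)
H - (t(O, P(1, 2)) + Z(-2))*(-88) = -32873 - ((4 + 1² - 2*(-5)) - 2)*(-88) = -32873 - ((4 + 1 + 10) - 2)*(-88) = -32873 - (15 - 2)*(-88) = -32873 - 13*(-88) = -32873 - 1*(-1144) = -32873 + 1144 = -31729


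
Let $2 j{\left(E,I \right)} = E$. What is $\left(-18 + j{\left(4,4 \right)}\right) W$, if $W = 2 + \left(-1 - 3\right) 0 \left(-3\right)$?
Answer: $-32$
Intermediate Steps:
$j{\left(E,I \right)} = \frac{E}{2}$
$W = 2$ ($W = 2 + \left(-4\right) 0 \left(-3\right) = 2 + 0 \left(-3\right) = 2 + 0 = 2$)
$\left(-18 + j{\left(4,4 \right)}\right) W = \left(-18 + \frac{1}{2} \cdot 4\right) 2 = \left(-18 + 2\right) 2 = \left(-16\right) 2 = -32$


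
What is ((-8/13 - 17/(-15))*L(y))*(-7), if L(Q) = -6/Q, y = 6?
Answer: 707/195 ≈ 3.6256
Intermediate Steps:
((-8/13 - 17/(-15))*L(y))*(-7) = ((-8/13 - 17/(-15))*(-6/6))*(-7) = ((-8*1/13 - 17*(-1/15))*(-6*1/6))*(-7) = ((-8/13 + 17/15)*(-1))*(-7) = ((101/195)*(-1))*(-7) = -101/195*(-7) = 707/195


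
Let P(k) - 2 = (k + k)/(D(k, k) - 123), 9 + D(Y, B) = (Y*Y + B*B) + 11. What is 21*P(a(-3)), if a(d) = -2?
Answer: 4830/113 ≈ 42.743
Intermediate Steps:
D(Y, B) = 2 + B**2 + Y**2 (D(Y, B) = -9 + ((Y*Y + B*B) + 11) = -9 + ((Y**2 + B**2) + 11) = -9 + ((B**2 + Y**2) + 11) = -9 + (11 + B**2 + Y**2) = 2 + B**2 + Y**2)
P(k) = 2 + 2*k/(-121 + 2*k**2) (P(k) = 2 + (k + k)/((2 + k**2 + k**2) - 123) = 2 + (2*k)/((2 + 2*k**2) - 123) = 2 + (2*k)/(-121 + 2*k**2) = 2 + 2*k/(-121 + 2*k**2))
21*P(a(-3)) = 21*(2*(-121 - 2 + 2*(-2)**2)/(-121 + 2*(-2)**2)) = 21*(2*(-121 - 2 + 2*4)/(-121 + 2*4)) = 21*(2*(-121 - 2 + 8)/(-121 + 8)) = 21*(2*(-115)/(-113)) = 21*(2*(-1/113)*(-115)) = 21*(230/113) = 4830/113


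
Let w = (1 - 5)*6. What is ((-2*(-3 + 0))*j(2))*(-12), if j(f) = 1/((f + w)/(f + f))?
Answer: 144/11 ≈ 13.091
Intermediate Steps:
w = -24 (w = -4*6 = -24)
j(f) = 2*f/(-24 + f) (j(f) = 1/((f - 24)/(f + f)) = 1/((-24 + f)/((2*f))) = 1/((-24 + f)*(1/(2*f))) = 1/((-24 + f)/(2*f)) = 2*f/(-24 + f))
((-2*(-3 + 0))*j(2))*(-12) = ((-2*(-3 + 0))*(2*2/(-24 + 2)))*(-12) = ((-2*(-3))*(2*2/(-22)))*(-12) = (6*(2*2*(-1/22)))*(-12) = (6*(-2/11))*(-12) = -12/11*(-12) = 144/11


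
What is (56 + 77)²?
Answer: 17689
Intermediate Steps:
(56 + 77)² = 133² = 17689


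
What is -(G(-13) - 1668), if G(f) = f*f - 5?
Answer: 1504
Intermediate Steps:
G(f) = -5 + f² (G(f) = f² - 5 = -5 + f²)
-(G(-13) - 1668) = -((-5 + (-13)²) - 1668) = -((-5 + 169) - 1668) = -(164 - 1668) = -1*(-1504) = 1504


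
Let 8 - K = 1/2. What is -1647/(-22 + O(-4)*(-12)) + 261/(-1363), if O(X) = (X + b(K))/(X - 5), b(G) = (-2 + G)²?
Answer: -77526/611 ≈ -126.88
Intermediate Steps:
K = 15/2 (K = 8 - 1/2 = 8 - 1*½ = 8 - ½ = 15/2 ≈ 7.5000)
O(X) = (121/4 + X)/(-5 + X) (O(X) = (X + (-2 + 15/2)²)/(X - 5) = (X + (11/2)²)/(-5 + X) = (X + 121/4)/(-5 + X) = (121/4 + X)/(-5 + X))
-1647/(-22 + O(-4)*(-12)) + 261/(-1363) = -1647/(-22 + ((121/4 - 4)/(-5 - 4))*(-12)) + 261/(-1363) = -1647/(-22 + ((105/4)/(-9))*(-12)) + 261*(-1/1363) = -1647/(-22 - ⅑*105/4*(-12)) - 9/47 = -1647/(-22 - 35/12*(-12)) - 9/47 = -1647/(-22 + 35) - 9/47 = -1647/13 - 9/47 = -77526/611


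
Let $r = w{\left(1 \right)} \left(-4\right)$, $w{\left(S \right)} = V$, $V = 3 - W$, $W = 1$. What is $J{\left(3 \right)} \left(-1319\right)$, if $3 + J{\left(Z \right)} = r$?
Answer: $14509$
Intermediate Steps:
$V = 2$ ($V = 3 - 1 = 2$)
$w{\left(S \right)} = 2$
$r = -8$ ($r = 2 \left(-4\right) = -8$)
$J{\left(Z \right)} = -11$ ($J{\left(Z \right)} = -3 - 8 = -11$)
$J{\left(3 \right)} \left(-1319\right) = \left(-11\right) \left(-1319\right) = 14509$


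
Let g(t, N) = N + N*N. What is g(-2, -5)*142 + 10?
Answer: 2850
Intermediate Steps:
g(t, N) = N + N**2
g(-2, -5)*142 + 10 = -5*(1 - 5)*142 + 10 = -5*(-4)*142 + 10 = 20*142 + 10 = 2840 + 10 = 2850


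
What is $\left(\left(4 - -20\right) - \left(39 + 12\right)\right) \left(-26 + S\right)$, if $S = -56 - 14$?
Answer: $2592$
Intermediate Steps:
$S = -70$
$\left(\left(4 - -20\right) - \left(39 + 12\right)\right) \left(-26 + S\right) = \left(\left(4 - -20\right) - \left(39 + 12\right)\right) \left(-26 - 70\right) = \left(\left(4 + 20\right) - 51\right) \left(-96\right) = \left(24 - 51\right) \left(-96\right) = \left(-27\right) \left(-96\right) = 2592$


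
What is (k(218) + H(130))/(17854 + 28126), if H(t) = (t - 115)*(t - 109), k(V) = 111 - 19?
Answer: 37/4180 ≈ 0.0088517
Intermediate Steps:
k(V) = 92
H(t) = (-115 + t)*(-109 + t)
(k(218) + H(130))/(17854 + 28126) = (92 + (12535 + 130**2 - 224*130))/(17854 + 28126) = (92 + (12535 + 16900 - 29120))/45980 = (92 + 315)*(1/45980) = 407*(1/45980) = 37/4180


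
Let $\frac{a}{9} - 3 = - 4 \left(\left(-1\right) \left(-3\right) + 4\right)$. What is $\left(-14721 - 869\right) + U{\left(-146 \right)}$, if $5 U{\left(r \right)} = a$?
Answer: $-15635$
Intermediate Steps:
$a = -225$ ($a = 27 + 9 \left(- 4 \left(\left(-1\right) \left(-3\right) + 4\right)\right) = 27 + 9 \left(- 4 \left(3 + 4\right)\right) = 27 + 9 \left(\left(-4\right) 7\right) = 27 + 9 \left(-28\right) = 27 - 252 = -225$)
$U{\left(r \right)} = -45$ ($U{\left(r \right)} = \frac{1}{5} \left(-225\right) = -45$)
$\left(-14721 - 869\right) + U{\left(-146 \right)} = \left(-14721 - 869\right) - 45 = -15590 - 45 = -15635$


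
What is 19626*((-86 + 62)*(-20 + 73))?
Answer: -24964272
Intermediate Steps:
19626*((-86 + 62)*(-20 + 73)) = 19626*(-24*53) = 19626*(-1272) = -24964272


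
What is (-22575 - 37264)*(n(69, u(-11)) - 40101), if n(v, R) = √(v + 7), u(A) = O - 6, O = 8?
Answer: 2399603739 - 119678*√19 ≈ 2.3991e+9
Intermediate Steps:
u(A) = 2 (u(A) = 8 - 6 = 2)
n(v, R) = √(7 + v)
(-22575 - 37264)*(n(69, u(-11)) - 40101) = (-22575 - 37264)*(√(7 + 69) - 40101) = -59839*(√76 - 40101) = -59839*(2*√19 - 40101) = -59839*(-40101 + 2*√19) = 2399603739 - 119678*√19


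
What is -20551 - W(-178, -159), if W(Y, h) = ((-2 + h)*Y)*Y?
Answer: 5080573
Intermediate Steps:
W(Y, h) = Y**2*(-2 + h) (W(Y, h) = (Y*(-2 + h))*Y = Y**2*(-2 + h))
-20551 - W(-178, -159) = -20551 - (-178)**2*(-2 - 159) = -20551 - 31684*(-161) = -20551 - 1*(-5101124) = -20551 + 5101124 = 5080573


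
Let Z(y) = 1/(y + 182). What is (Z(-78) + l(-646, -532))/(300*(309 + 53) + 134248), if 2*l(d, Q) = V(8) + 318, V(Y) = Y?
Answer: 16953/25256192 ≈ 0.00067124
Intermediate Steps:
l(d, Q) = 163 (l(d, Q) = (8 + 318)/2 = (½)*326 = 163)
Z(y) = 1/(182 + y)
(Z(-78) + l(-646, -532))/(300*(309 + 53) + 134248) = (1/(182 - 78) + 163)/(300*(309 + 53) + 134248) = (1/104 + 163)/(300*362 + 134248) = (1/104 + 163)/(108600 + 134248) = (16953/104)/242848 = (16953/104)*(1/242848) = 16953/25256192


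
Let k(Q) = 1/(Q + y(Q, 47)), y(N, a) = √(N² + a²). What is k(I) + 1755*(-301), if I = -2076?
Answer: -1166913219/2209 + √4311985/2209 ≈ -5.2825e+5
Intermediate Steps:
k(Q) = 1/(Q + √(2209 + Q²)) (k(Q) = 1/(Q + √(Q² + 47²)) = 1/(Q + √(Q² + 2209)) = 1/(Q + √(2209 + Q²)))
k(I) + 1755*(-301) = 1/(-2076 + √(2209 + (-2076)²)) + 1755*(-301) = 1/(-2076 + √(2209 + 4309776)) - 528255 = 1/(-2076 + √4311985) - 528255 = -528255 + 1/(-2076 + √4311985)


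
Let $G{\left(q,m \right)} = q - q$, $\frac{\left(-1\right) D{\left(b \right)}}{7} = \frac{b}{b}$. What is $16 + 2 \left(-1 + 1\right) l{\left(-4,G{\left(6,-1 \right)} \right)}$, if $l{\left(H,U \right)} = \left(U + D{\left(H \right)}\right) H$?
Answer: $16$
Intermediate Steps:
$D{\left(b \right)} = -7$ ($D{\left(b \right)} = - 7 \frac{b}{b} = \left(-7\right) 1 = -7$)
$G{\left(q,m \right)} = 0$
$l{\left(H,U \right)} = H \left(-7 + U\right)$ ($l{\left(H,U \right)} = \left(U - 7\right) H = \left(-7 + U\right) H = H \left(-7 + U\right)$)
$16 + 2 \left(-1 + 1\right) l{\left(-4,G{\left(6,-1 \right)} \right)} = 16 + 2 \left(-1 + 1\right) \left(- 4 \left(-7 + 0\right)\right) = 16 + 2 \cdot 0 \left(\left(-4\right) \left(-7\right)\right) = 16 + 0 \cdot 28 = 16 + 0 = 16$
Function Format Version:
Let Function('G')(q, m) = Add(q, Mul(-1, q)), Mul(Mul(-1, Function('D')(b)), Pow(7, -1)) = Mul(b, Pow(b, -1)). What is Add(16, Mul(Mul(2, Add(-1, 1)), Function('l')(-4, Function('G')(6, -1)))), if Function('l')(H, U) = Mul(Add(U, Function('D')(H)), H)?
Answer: 16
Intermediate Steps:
Function('D')(b) = -7 (Function('D')(b) = Mul(-7, Mul(b, Pow(b, -1))) = Mul(-7, 1) = -7)
Function('G')(q, m) = 0
Function('l')(H, U) = Mul(H, Add(-7, U)) (Function('l')(H, U) = Mul(Add(U, -7), H) = Mul(Add(-7, U), H) = Mul(H, Add(-7, U)))
Add(16, Mul(Mul(2, Add(-1, 1)), Function('l')(-4, Function('G')(6, -1)))) = Add(16, Mul(Mul(2, Add(-1, 1)), Mul(-4, Add(-7, 0)))) = Add(16, Mul(Mul(2, 0), Mul(-4, -7))) = Add(16, Mul(0, 28)) = Add(16, 0) = 16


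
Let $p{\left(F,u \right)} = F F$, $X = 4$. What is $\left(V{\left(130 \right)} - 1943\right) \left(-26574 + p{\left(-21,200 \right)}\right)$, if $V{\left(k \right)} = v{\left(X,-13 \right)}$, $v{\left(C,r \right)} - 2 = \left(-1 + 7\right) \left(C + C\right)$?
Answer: $49469769$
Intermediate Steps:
$v{\left(C,r \right)} = 2 + 12 C$ ($v{\left(C,r \right)} = 2 + \left(-1 + 7\right) \left(C + C\right) = 2 + 6 \cdot 2 C = 2 + 12 C$)
$V{\left(k \right)} = 50$ ($V{\left(k \right)} = 2 + 12 \cdot 4 = 2 + 48 = 50$)
$p{\left(F,u \right)} = F^{2}$
$\left(V{\left(130 \right)} - 1943\right) \left(-26574 + p{\left(-21,200 \right)}\right) = \left(50 - 1943\right) \left(-26574 + \left(-21\right)^{2}\right) = - 1893 \left(-26574 + 441\right) = \left(-1893\right) \left(-26133\right) = 49469769$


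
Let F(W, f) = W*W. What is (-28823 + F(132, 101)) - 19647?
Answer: -31046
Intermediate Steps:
F(W, f) = W**2
(-28823 + F(132, 101)) - 19647 = (-28823 + 132**2) - 19647 = (-28823 + 17424) - 19647 = -11399 - 19647 = -31046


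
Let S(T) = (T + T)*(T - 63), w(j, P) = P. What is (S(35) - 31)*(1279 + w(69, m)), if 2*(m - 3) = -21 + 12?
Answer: -5087005/2 ≈ -2.5435e+6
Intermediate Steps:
m = -3/2 (m = 3 + (-21 + 12)/2 = 3 + (½)*(-9) = 3 - 9/2 = -3/2 ≈ -1.5000)
S(T) = 2*T*(-63 + T) (S(T) = (2*T)*(-63 + T) = 2*T*(-63 + T))
(S(35) - 31)*(1279 + w(69, m)) = (2*35*(-63 + 35) - 31)*(1279 - 3/2) = (2*35*(-28) - 31)*(2555/2) = (-1960 - 31)*(2555/2) = -1991*2555/2 = -5087005/2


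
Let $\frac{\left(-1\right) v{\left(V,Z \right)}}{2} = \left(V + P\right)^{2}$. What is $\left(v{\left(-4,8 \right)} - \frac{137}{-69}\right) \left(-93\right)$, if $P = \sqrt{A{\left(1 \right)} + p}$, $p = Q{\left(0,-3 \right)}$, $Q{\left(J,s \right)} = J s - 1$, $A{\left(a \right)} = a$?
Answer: $\frac{64201}{23} \approx 2791.3$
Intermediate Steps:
$Q{\left(J,s \right)} = -1 + J s$
$p = -1$ ($p = -1 + 0 \left(-3\right) = -1 + 0 = -1$)
$P = 0$ ($P = \sqrt{1 - 1} = \sqrt{0} = 0$)
$v{\left(V,Z \right)} = - 2 V^{2}$ ($v{\left(V,Z \right)} = - 2 \left(V + 0\right)^{2} = - 2 V^{2}$)
$\left(v{\left(-4,8 \right)} - \frac{137}{-69}\right) \left(-93\right) = \left(- 2 \left(-4\right)^{2} - \frac{137}{-69}\right) \left(-93\right) = \left(\left(-2\right) 16 - - \frac{137}{69}\right) \left(-93\right) = \left(-32 + \frac{137}{69}\right) \left(-93\right) = \left(- \frac{2071}{69}\right) \left(-93\right) = \frac{64201}{23}$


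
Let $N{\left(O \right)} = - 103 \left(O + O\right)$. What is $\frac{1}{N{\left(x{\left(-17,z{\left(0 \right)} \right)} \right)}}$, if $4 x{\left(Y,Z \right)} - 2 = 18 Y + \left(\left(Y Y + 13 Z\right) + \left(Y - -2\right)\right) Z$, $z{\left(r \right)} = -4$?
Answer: $\frac{1}{61388} \approx 1.629 \cdot 10^{-5}$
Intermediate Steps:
$x{\left(Y,Z \right)} = \frac{1}{2} + \frac{9 Y}{2} + \frac{Z \left(2 + Y + Y^{2} + 13 Z\right)}{4}$ ($x{\left(Y,Z \right)} = \frac{1}{2} + \frac{18 Y + \left(\left(Y Y + 13 Z\right) + \left(Y - -2\right)\right) Z}{4} = \frac{1}{2} + \frac{18 Y + \left(\left(Y^{2} + 13 Z\right) + \left(Y + 2\right)\right) Z}{4} = \frac{1}{2} + \frac{18 Y + \left(\left(Y^{2} + 13 Z\right) + \left(2 + Y\right)\right) Z}{4} = \frac{1}{2} + \frac{18 Y + \left(2 + Y + Y^{2} + 13 Z\right) Z}{4} = \frac{1}{2} + \frac{18 Y + Z \left(2 + Y + Y^{2} + 13 Z\right)}{4} = \frac{1}{2} + \left(\frac{9 Y}{2} + \frac{Z \left(2 + Y + Y^{2} + 13 Z\right)}{4}\right) = \frac{1}{2} + \frac{9 Y}{2} + \frac{Z \left(2 + Y + Y^{2} + 13 Z\right)}{4}$)
$N{\left(O \right)} = - 206 O$ ($N{\left(O \right)} = - 103 \cdot 2 O = - 206 O$)
$\frac{1}{N{\left(x{\left(-17,z{\left(0 \right)} \right)} \right)}} = \frac{1}{\left(-206\right) \left(\frac{1}{2} + \frac{1}{2} \left(-4\right) + \frac{9}{2} \left(-17\right) + \frac{13 \left(-4\right)^{2}}{4} + \frac{1}{4} \left(-17\right) \left(-4\right) + \frac{1}{4} \left(-4\right) \left(-17\right)^{2}\right)} = \frac{1}{\left(-206\right) \left(\frac{1}{2} - 2 - \frac{153}{2} + \frac{13}{4} \cdot 16 + 17 + \frac{1}{4} \left(-4\right) 289\right)} = \frac{1}{\left(-206\right) \left(\frac{1}{2} - 2 - \frac{153}{2} + 52 + 17 - 289\right)} = \frac{1}{\left(-206\right) \left(-298\right)} = \frac{1}{61388}$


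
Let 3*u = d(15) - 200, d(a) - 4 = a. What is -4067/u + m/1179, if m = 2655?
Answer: 1651726/23711 ≈ 69.661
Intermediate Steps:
d(a) = 4 + a
u = -181/3 (u = ((4 + 15) - 200)/3 = (19 - 200)/3 = (⅓)*(-181) = -181/3 ≈ -60.333)
-4067/u + m/1179 = -4067/(-181/3) + 2655/1179 = -4067*(-3/181) + 2655*(1/1179) = 12201/181 + 295/131 = 1651726/23711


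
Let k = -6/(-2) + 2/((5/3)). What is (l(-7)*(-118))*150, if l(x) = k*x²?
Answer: -3642660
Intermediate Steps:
k = 21/5 (k = -6*(-½) + 2/((5*(⅓))) = 3 + 2/(5/3) = 3 + 2*(⅗) = 3 + 6/5 = 21/5 ≈ 4.2000)
l(x) = 21*x²/5
(l(-7)*(-118))*150 = (((21/5)*(-7)²)*(-118))*150 = (((21/5)*49)*(-118))*150 = ((1029/5)*(-118))*150 = -121422/5*150 = -3642660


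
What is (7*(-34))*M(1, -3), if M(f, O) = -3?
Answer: 714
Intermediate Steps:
(7*(-34))*M(1, -3) = (7*(-34))*(-3) = -238*(-3) = 714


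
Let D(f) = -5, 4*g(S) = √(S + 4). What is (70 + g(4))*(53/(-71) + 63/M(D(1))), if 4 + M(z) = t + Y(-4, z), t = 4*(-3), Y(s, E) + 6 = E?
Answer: -45920/213 - 328*√2/213 ≈ -217.76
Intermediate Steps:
Y(s, E) = -6 + E
g(S) = √(4 + S)/4 (g(S) = √(S + 4)/4 = √(4 + S)/4)
t = -12
M(z) = -22 + z (M(z) = -4 + (-12 + (-6 + z)) = -4 + (-18 + z) = -22 + z)
(70 + g(4))*(53/(-71) + 63/M(D(1))) = (70 + √(4 + 4)/4)*(53/(-71) + 63/(-22 - 5)) = (70 + √8/4)*(53*(-1/71) + 63/(-27)) = (70 + (2*√2)/4)*(-53/71 + 63*(-1/27)) = (70 + √2/2)*(-53/71 - 7/3) = (70 + √2/2)*(-656/213) = -45920/213 - 328*√2/213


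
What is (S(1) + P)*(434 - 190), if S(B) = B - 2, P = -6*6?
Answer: -9028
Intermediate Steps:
P = -36
S(B) = -2 + B
(S(1) + P)*(434 - 190) = ((-2 + 1) - 36)*(434 - 190) = (-1 - 36)*244 = -37*244 = -9028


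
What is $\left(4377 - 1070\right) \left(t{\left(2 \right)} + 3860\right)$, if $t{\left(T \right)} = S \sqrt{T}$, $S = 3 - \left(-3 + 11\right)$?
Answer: $12765020 - 16535 \sqrt{2} \approx 1.2742 \cdot 10^{7}$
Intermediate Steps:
$S = -5$ ($S = 3 - 8 = -5$)
$t{\left(T \right)} = - 5 \sqrt{T}$
$\left(4377 - 1070\right) \left(t{\left(2 \right)} + 3860\right) = \left(4377 - 1070\right) \left(- 5 \sqrt{2} + 3860\right) = 3307 \left(3860 - 5 \sqrt{2}\right) = 12765020 - 16535 \sqrt{2}$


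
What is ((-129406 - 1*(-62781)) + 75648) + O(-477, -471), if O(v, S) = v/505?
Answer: 4556138/505 ≈ 9022.1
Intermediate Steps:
O(v, S) = v/505 (O(v, S) = v*(1/505) = v/505)
((-129406 - 1*(-62781)) + 75648) + O(-477, -471) = ((-129406 - 1*(-62781)) + 75648) + (1/505)*(-477) = ((-129406 + 62781) + 75648) - 477/505 = (-66625 + 75648) - 477/505 = 9023 - 477/505 = 4556138/505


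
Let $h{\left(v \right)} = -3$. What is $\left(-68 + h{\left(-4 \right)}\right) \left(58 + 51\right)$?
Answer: $-7739$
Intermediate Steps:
$\left(-68 + h{\left(-4 \right)}\right) \left(58 + 51\right) = \left(-68 - 3\right) \left(58 + 51\right) = \left(-71\right) 109 = -7739$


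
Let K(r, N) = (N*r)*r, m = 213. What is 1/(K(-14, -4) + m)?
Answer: -1/571 ≈ -0.0017513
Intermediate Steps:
K(r, N) = N*r²
1/(K(-14, -4) + m) = 1/(-4*(-14)² + 213) = 1/(-4*196 + 213) = 1/(-784 + 213) = 1/(-571) = -1/571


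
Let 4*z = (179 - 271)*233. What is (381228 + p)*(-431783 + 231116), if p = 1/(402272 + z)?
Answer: -30363796503893055/396913 ≈ -7.6500e+10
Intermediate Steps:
z = -5359 (z = ((179 - 271)*233)/4 = (-92*233)/4 = (¼)*(-21436) = -5359)
p = 1/396913 (p = 1/(402272 - 5359) = 1/396913 ≈ 2.5194e-6)
(381228 + p)*(-431783 + 231116) = (381228 + 1/396913)*(-431783 + 231116) = (151314349165/396913)*(-200667) = -30363796503893055/396913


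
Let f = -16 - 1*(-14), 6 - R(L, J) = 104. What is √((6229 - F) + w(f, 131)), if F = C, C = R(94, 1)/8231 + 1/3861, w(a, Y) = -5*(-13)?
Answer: √706301029758036999/10593297 ≈ 79.335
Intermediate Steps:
R(L, J) = -98 (R(L, J) = 6 - 1*104 = 6 - 104 = -98)
f = -2 (f = -16 + 14 = -2)
w(a, Y) = 65
C = -370147/31779891 (C = -98/8231 + 1/3861 = -370147/31779891 ≈ -0.011647)
F = -370147/31779891 ≈ -0.011647
√((6229 - F) + w(f, 131)) = √((6229 - 1*(-370147/31779891)) + 65) = √((6229 + 370147/31779891) + 65) = √(197957311186/31779891 + 65) = √(200023004101/31779891) = √706301029758036999/10593297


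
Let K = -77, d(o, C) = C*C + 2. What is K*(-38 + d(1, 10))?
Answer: -4928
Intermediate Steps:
d(o, C) = 2 + C² (d(o, C) = C² + 2 = 2 + C²)
K*(-38 + d(1, 10)) = -77*(-38 + (2 + 10²)) = -77*(-38 + (2 + 100)) = -77*(-38 + 102) = -77*64 = -4928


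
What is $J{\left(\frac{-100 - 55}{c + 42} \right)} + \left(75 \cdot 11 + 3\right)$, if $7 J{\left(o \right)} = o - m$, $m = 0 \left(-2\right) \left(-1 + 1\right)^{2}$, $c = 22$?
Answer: $\frac{370789}{448} \approx 827.65$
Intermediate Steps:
$m = 0$ ($m = 0 \cdot 0^{2} = 0 \cdot 0 = 0$)
$J{\left(o \right)} = \frac{o}{7}$ ($J{\left(o \right)} = \frac{o - 0}{7} = \frac{o + 0}{7} = \frac{o}{7}$)
$J{\left(\frac{-100 - 55}{c + 42} \right)} + \left(75 \cdot 11 + 3\right) = \frac{\left(-100 - 55\right) \frac{1}{22 + 42}}{7} + \left(75 \cdot 11 + 3\right) = \frac{\left(-155\right) \frac{1}{64}}{7} + \left(825 + 3\right) = \frac{\left(-155\right) \frac{1}{64}}{7} + 828 = \frac{1}{7} \left(- \frac{155}{64}\right) + 828 = - \frac{155}{448} + 828 = \frac{370789}{448}$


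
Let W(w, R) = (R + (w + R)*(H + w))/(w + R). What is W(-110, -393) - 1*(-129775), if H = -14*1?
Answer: 65214846/503 ≈ 1.2965e+5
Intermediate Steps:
H = -14
W(w, R) = (R + (-14 + w)*(R + w))/(R + w) (W(w, R) = (R + (w + R)*(-14 + w))/(w + R) = (R + (R + w)*(-14 + w))/(R + w) = (R + (-14 + w)*(R + w))/(R + w))
W(-110, -393) - 1*(-129775) = ((-110)**2 - 14*(-110) - 13*(-393) - 393*(-110))/(-393 - 110) - 1*(-129775) = (12100 + 1540 + 5109 + 43230)/(-503) + 129775 = -1/503*61979 + 129775 = -61979/503 + 129775 = 65214846/503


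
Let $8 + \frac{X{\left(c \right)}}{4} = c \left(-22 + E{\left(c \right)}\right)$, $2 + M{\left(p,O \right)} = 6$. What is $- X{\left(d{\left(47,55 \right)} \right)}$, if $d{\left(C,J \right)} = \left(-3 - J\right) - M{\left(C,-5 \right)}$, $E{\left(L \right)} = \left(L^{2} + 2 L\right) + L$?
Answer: $901760$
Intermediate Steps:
$M{\left(p,O \right)} = 4$ ($M{\left(p,O \right)} = -2 + 6 = 4$)
$E{\left(L \right)} = L^{2} + 3 L$
$d{\left(C,J \right)} = -7 - J$ ($d{\left(C,J \right)} = \left(-3 - J\right) - 4 = -7 - J$)
$X{\left(c \right)} = -32 + 4 c \left(-22 + c \left(3 + c\right)\right)$
$- X{\left(d{\left(47,55 \right)} \right)} = - (-32 - 88 \left(-7 - 55\right) + 4 \left(-7 - 55\right)^{2} \left(3 - 62\right)) = - (-32 - -5456 + 4 \left(-62\right)^{2} \left(3 - 62\right)) = - (-32 + 5456 + 4 \cdot 3844 \left(-59\right)) = - (-32 + 5456 - 907184) = \left(-1\right) \left(-901760\right) = 901760$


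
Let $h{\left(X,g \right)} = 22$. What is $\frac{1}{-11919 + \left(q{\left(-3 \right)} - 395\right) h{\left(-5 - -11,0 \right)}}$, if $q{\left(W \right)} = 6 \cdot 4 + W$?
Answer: $- \frac{1}{20147} \approx -4.9635 \cdot 10^{-5}$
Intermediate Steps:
$q{\left(W \right)} = 24 + W$
$\frac{1}{-11919 + \left(q{\left(-3 \right)} - 395\right) h{\left(-5 - -11,0 \right)}} = \frac{1}{-11919 + \left(\left(24 - 3\right) - 395\right) 22} = \frac{1}{-11919 + \left(21 - 395\right) 22} = \frac{1}{-11919 - 8228} = \frac{1}{-20147} = - \frac{1}{20147}$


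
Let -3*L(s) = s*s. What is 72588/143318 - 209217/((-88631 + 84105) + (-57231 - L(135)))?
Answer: 17013203511/3990116438 ≈ 4.2638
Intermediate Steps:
L(s) = -s²/3 (L(s) = -s*s/3 = -s²/3)
72588/143318 - 209217/((-88631 + 84105) + (-57231 - L(135))) = 72588/143318 - 209217/((-88631 + 84105) + (-57231 - (-1)*135²/3)) = 72588*(1/143318) - 209217/(-4526 + (-57231 - (-1)*18225/3)) = 36294/71659 - 209217/(-4526 + (-57231 - 1*(-6075))) = 36294/71659 - 209217/(-4526 + (-57231 + 6075)) = 36294/71659 - 209217/(-4526 - 51156) = 36294/71659 - 209217/(-55682) = 36294/71659 - 209217*(-1/55682) = 36294/71659 + 209217/55682 = 17013203511/3990116438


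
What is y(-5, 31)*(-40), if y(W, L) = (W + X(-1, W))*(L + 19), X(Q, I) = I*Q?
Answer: 0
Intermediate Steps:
y(W, L) = 0 (y(W, L) = (W + W*(-1))*(L + 19) = (W - W)*(19 + L) = 0*(19 + L) = 0)
y(-5, 31)*(-40) = 0*(-40) = 0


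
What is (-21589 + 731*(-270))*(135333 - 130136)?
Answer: -1137929923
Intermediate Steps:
(-21589 + 731*(-270))*(135333 - 130136) = (-21589 - 197370)*5197 = -218959*5197 = -1137929923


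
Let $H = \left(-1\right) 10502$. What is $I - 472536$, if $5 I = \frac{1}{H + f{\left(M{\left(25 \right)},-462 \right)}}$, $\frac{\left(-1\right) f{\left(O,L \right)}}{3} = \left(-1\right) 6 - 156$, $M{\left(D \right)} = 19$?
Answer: $- \frac{23664602881}{50080} \approx -4.7254 \cdot 10^{5}$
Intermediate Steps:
$f{\left(O,L \right)} = 486$ ($f{\left(O,L \right)} = - 3 \left(\left(-1\right) 6 - 156\right) = - 3 \left(-6 - 156\right) = \left(-3\right) \left(-162\right) = 486$)
$H = -10502$
$I = - \frac{1}{50080}$ ($I = \frac{1}{5 \left(-10502 + 486\right)} = \frac{1}{5 \left(-10016\right)} = \frac{1}{5} \left(- \frac{1}{10016}\right) = - \frac{1}{50080} \approx -1.9968 \cdot 10^{-5}$)
$I - 472536 = - \frac{1}{50080} - 472536 = - \frac{23664602881}{50080}$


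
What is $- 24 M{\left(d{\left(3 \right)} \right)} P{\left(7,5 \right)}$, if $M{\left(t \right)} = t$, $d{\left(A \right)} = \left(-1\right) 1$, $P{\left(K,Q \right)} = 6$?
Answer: $144$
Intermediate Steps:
$d{\left(A \right)} = -1$
$- 24 M{\left(d{\left(3 \right)} \right)} P{\left(7,5 \right)} = \left(-24\right) \left(-1\right) 6 = 24 \cdot 6 = 144$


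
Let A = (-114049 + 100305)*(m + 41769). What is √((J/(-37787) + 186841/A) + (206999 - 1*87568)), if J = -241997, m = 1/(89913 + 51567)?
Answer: 7*√358734941055958576831716129871583645018/383631890684633986 ≈ 345.60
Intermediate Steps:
m = 1/141480 ≈ 7.0681e-6
A = -10152483411878/17685 (A = (-114049 + 100305)*(1/141480 + 41769) = -13744*5909478121/141480 = -10152483411878/17685 ≈ -5.7407e+8)
√((J/(-37787) + 186841/A) + (206999 - 1*87568)) = √((-241997/(-37787) + 186841/(-10152483411878/17685)) + (206999 - 1*87568)) = √((-241997*(-1/37787) + 186841*(-17685/10152483411878)) + (206999 - 87568)) = √((241997/37787 - 3304283085/10152483411878) + 119431) = √(2456745669279307471/383631890684633986 + 119431) = √(45819997082025800889437/383631890684633986) = 7*√358734941055958576831716129871583645018/383631890684633986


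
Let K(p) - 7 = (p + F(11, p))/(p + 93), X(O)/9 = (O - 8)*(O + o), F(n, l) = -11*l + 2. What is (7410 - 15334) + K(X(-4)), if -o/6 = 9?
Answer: -50391007/6357 ≈ -7926.9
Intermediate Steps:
o = -54 (o = -6*9 = -54)
F(n, l) = 2 - 11*l
X(O) = 9*(-54 + O)*(-8 + O) (X(O) = 9*((O - 8)*(O - 54)) = 9*((-8 + O)*(-54 + O)) = 9*((-54 + O)*(-8 + O)) = 9*(-54 + O)*(-8 + O))
K(p) = 7 + (2 - 10*p)/(93 + p) (K(p) = 7 + (p + (2 - 11*p))/(p + 93) = 7 + (2 - 10*p)/(93 + p))
(7410 - 15334) + K(X(-4)) = (7410 - 15334) + (653 - 3*(3888 - 558*(-4) + 9*(-4)²))/(93 + (3888 - 558*(-4) + 9*(-4)²)) = -7924 + (653 - 3*(3888 + 2232 + 9*16))/(93 + (3888 + 2232 + 9*16)) = -7924 + (653 - 3*(3888 + 2232 + 144))/(93 + (3888 + 2232 + 144)) = -7924 + (653 - 3*6264)/(93 + 6264) = -7924 + (653 - 18792)/6357 = -7924 + (1/6357)*(-18139) = -7924 - 18139/6357 = -50391007/6357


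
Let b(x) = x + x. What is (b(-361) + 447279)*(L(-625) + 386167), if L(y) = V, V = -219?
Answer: 172347781036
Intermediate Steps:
b(x) = 2*x
L(y) = -219
(b(-361) + 447279)*(L(-625) + 386167) = (2*(-361) + 447279)*(-219 + 386167) = (-722 + 447279)*385948 = 446557*385948 = 172347781036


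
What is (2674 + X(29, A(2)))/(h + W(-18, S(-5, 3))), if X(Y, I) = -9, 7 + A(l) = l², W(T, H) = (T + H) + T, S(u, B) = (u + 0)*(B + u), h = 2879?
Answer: 2665/2853 ≈ 0.93410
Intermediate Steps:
S(u, B) = u*(B + u)
W(T, H) = H + 2*T (W(T, H) = (H + T) + T = H + 2*T)
A(l) = -7 + l²
(2674 + X(29, A(2)))/(h + W(-18, S(-5, 3))) = (2674 - 9)/(2879 + (-5*(3 - 5) + 2*(-18))) = 2665/(2879 + (-5*(-2) - 36)) = 2665/(2879 + (10 - 36)) = 2665/(2879 - 26) = 2665/2853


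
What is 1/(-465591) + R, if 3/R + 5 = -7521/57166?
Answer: -79848218669/136581585441 ≈ -0.58462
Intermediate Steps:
R = -171498/293351 (R = 3/(-5 - 7521/57166) = 3/(-293351/57166) = 3*(-57166/293351) = -171498/293351 ≈ -0.58462)
1/(-465591) + R = 1/(-465591) - 171498/293351 = -1/465591 - 171498/293351 = -79848218669/136581585441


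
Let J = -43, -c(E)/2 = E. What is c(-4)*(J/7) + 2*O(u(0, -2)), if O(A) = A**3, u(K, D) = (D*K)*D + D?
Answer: -456/7 ≈ -65.143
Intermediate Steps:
u(K, D) = D + K*D**2 (u(K, D) = K*D**2 + D = D + K*D**2)
c(E) = -2*E
c(-4)*(J/7) + 2*O(u(0, -2)) = (-2*(-4))*(-43/7) + 2*(-2*(1 - 2*0))**3 = 8*(-43*1/7) + 2*(-2*(1 + 0))**3 = 8*(-43/7) + 2*(-2*1)**3 = -344/7 + 2*(-2)**3 = -344/7 + 2*(-8) = -344/7 - 16 = -456/7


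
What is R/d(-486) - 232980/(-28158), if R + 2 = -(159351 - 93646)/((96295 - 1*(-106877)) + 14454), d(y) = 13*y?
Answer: 216162304703/26124260292 ≈ 8.2744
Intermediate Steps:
R = -500957/217626 (R = -2 - (159351 - 93646)/((96295 - 1*(-106877)) + 14454) = -2 - 65705/((96295 + 106877) + 14454) = -2 - 65705/(203172 + 14454) = -2 - 65705/217626 = -500957/217626 ≈ -2.3019)
R/d(-486) - 232980/(-28158) = -500957/(217626*(13*(-486))) - 232980/(-28158) = -500957/217626/(-6318) - 232980*(-1/28158) = -500957/217626*(-1/6318) + 38830/4693 = 500957/1374961068 + 38830/4693 = 216162304703/26124260292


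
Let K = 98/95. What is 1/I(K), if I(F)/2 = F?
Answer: 95/196 ≈ 0.48469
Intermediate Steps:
K = 98/95 (K = 98*(1/95) = 98/95 ≈ 1.0316)
I(F) = 2*F
1/I(K) = 1/(2*(98/95)) = 1/(196/95) = 95/196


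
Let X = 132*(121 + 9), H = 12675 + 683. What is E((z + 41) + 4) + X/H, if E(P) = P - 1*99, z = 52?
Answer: -4778/6679 ≈ -0.71538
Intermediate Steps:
H = 13358
X = 17160 (X = 132*130 = 17160)
E(P) = -99 + P (E(P) = P - 99 = -99 + P)
E((z + 41) + 4) + X/H = (-99 + ((52 + 41) + 4)) + 17160/13358 = (-99 + (93 + 4)) + 17160*(1/13358) = (-99 + 97) + 8580/6679 = -2 + 8580/6679 = -4778/6679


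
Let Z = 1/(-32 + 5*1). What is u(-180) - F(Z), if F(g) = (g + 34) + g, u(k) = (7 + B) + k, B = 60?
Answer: -3967/27 ≈ -146.93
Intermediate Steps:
u(k) = 67 + k (u(k) = (7 + 60) + k = 67 + k)
Z = -1/27 (Z = 1/(-32 + 5) = 1/(-27) = -1/27 ≈ -0.037037)
F(g) = 34 + 2*g (F(g) = (34 + g) + g = 34 + 2*g)
u(-180) - F(Z) = (67 - 180) - (34 + 2*(-1/27)) = -113 - (34 - 2/27) = -113 - 1*916/27 = -113 - 916/27 = -3967/27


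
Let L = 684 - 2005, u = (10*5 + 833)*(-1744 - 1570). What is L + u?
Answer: -2927583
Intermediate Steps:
u = -2926262 (u = (50 + 833)*(-3314) = 883*(-3314) = -2926262)
L = -1321
L + u = -1321 - 2926262 = -2927583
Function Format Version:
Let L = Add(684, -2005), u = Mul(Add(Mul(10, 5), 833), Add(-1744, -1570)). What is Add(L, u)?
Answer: -2927583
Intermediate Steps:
u = -2926262 (u = Mul(Add(50, 833), -3314) = Mul(883, -3314) = -2926262)
L = -1321
Add(L, u) = Add(-1321, -2926262) = -2927583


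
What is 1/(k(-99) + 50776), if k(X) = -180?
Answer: 1/50596 ≈ 1.9764e-5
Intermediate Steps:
1/(k(-99) + 50776) = 1/(-180 + 50776) = 1/50596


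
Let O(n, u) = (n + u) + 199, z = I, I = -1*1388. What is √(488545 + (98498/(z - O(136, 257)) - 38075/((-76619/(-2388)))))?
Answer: √311533590780953030710/25284270 ≈ 698.08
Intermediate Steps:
I = -1388
z = -1388
O(n, u) = 199 + n + u
√(488545 + (98498/(z - O(136, 257)) - 38075/((-76619/(-2388))))) = √(488545 + (98498/(-1388 - (199 + 136 + 257)) - 38075/((-76619/(-2388))))) = √(488545 + (98498/(-1388 - 1*592) - 38075/((-76619*(-1/2388))))) = √(488545 + (98498/(-1388 - 592) - 38075/76619/2388)) = √(488545 + (98498/(-1980) - 38075*2388/76619)) = √(488545 + (98498*(-1/1980) - 90923100/76619)) = √(488545 + (-49249/990 - 90923100/76619)) = √(488545 - 93787278131/75852810) = √(36963723783319/75852810) = √311533590780953030710/25284270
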